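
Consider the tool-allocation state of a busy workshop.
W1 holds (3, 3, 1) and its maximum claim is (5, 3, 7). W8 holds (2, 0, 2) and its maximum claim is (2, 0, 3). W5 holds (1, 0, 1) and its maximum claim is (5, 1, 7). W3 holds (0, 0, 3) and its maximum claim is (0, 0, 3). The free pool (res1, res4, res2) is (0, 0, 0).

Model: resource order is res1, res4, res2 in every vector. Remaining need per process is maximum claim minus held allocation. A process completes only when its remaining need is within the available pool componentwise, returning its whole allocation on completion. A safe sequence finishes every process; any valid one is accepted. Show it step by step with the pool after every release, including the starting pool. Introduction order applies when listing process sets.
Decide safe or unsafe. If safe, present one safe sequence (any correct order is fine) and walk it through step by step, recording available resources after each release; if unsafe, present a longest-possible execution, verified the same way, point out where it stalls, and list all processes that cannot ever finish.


UNSAFE — no complete ordering exists.
Key observation: the pool after W3, W8 is (2, 0, 5); every surviving request exceeds it in res2, so progress ends there.
A maximal execution: W3, W8 — then nothing else fits. Check, step by step:
  pool = (0, 0, 0)
  run W3 (needs (0, 0, 0), free (0, 0, 0)); after release of (0, 0, 3) the pool is (0, 0, 3)
  run W8 (needs (0, 0, 1), free (0, 0, 3)); after release of (2, 0, 2) the pool is (2, 0, 5)
  W1 cannot run: need (2, 0, 6) vs free (2, 0, 5) (insufficient res2)
  W5 cannot run: need (4, 1, 6) vs free (2, 0, 5) (insufficient res1, res4 and res2)
Processes that can never finish: W1 and W5.


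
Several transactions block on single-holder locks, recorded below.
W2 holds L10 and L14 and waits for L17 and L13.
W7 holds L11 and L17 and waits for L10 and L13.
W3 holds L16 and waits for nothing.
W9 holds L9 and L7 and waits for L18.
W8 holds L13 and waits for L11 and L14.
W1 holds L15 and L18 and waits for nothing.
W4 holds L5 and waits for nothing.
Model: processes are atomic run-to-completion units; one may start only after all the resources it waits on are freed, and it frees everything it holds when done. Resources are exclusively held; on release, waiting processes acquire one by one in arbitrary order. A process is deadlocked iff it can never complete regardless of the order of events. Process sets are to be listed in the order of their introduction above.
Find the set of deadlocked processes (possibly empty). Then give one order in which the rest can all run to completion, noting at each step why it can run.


Deadlocked: W2, W7 and W8.
Key observation: along W2 -> W7 -> W2, each member waits on what the next one holds — a deadlock; W8 is caught in further circular waits.
One completion order for the rest: W1, W3, W9, W4.
Step-by-step check:
  W1: no waits; runs immediately, freeing L15 and L18
  W3: no waits; runs immediately, freeing L16
  W9: everything it awaited (L18) is free; runs, freeing L9 and L7
  W4: no waits; runs immediately, freeing L5


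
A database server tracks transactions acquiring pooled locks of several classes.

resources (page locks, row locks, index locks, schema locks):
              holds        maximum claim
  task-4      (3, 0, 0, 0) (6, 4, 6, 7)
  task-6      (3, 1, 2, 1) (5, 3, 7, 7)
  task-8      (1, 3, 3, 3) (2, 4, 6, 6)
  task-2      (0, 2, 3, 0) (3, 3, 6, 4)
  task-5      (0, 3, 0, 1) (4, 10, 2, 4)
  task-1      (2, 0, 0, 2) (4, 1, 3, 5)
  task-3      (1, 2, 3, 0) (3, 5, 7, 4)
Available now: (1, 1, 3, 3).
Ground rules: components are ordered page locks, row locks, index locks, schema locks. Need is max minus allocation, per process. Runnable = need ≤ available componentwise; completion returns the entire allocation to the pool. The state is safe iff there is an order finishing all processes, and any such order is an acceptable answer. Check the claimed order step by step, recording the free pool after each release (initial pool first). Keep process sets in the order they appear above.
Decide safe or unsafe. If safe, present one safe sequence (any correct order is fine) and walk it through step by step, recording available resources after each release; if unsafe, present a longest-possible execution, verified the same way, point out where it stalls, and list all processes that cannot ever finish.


SAFE. One safe sequence: task-8, task-3, task-6, task-1, task-4, task-2, task-5.
Key observation: at task-8 the run first touches a limit — (1, 1, 3, 3) against (1, 1, 3, 3), exact on a resource it actually requests.
Walking it through:
  pool = (1, 1, 3, 3)
  run task-8 (needs (1, 1, 3, 3), free (1, 1, 3, 3)); after release of (1, 3, 3, 3) the pool is (2, 4, 6, 6)
  run task-3 (needs (2, 3, 4, 4), free (2, 4, 6, 6)); after release of (1, 2, 3, 0) the pool is (3, 6, 9, 6)
  run task-6 (needs (2, 2, 5, 6), free (3, 6, 9, 6)); after release of (3, 1, 2, 1) the pool is (6, 7, 11, 7)
  run task-1 (needs (2, 1, 3, 3), free (6, 7, 11, 7)); after release of (2, 0, 0, 2) the pool is (8, 7, 11, 9)
  run task-4 (needs (3, 4, 6, 7), free (8, 7, 11, 9)); after release of (3, 0, 0, 0) the pool is (11, 7, 11, 9)
  run task-2 (needs (3, 1, 3, 4), free (11, 7, 11, 9)); after release of (0, 2, 3, 0) the pool is (11, 9, 14, 9)
  run task-5 (needs (4, 7, 2, 3), free (11, 9, 14, 9)); after release of (0, 3, 0, 1) the pool is (11, 12, 14, 10)


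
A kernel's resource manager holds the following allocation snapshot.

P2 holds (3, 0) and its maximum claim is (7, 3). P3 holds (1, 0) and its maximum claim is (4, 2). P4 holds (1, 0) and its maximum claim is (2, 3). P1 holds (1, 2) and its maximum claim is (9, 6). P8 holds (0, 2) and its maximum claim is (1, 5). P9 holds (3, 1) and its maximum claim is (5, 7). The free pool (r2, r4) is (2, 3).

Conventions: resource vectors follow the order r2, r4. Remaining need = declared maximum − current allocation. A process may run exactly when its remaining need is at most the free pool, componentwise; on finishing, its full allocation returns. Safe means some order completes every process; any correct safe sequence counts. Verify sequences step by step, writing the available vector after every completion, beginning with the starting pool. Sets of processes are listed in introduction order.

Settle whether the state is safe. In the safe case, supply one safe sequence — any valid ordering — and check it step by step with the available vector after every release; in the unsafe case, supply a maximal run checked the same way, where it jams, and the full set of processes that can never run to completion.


The state is UNSAFE.
Key observation: after P4, P8, P3, P2 the pool peaks at (7, 5), and each blocked process is short somewhere: P1 on r2; P9 on r4.
The run P4, P8, P3, P2 cannot be extended any further. Verifying each step:
  pool = (2, 3)
  run P4 (needs (1, 3), free (2, 3)); after release of (1, 0) the pool is (3, 3)
  run P8 (needs (1, 3), free (3, 3)); after release of (0, 2) the pool is (3, 5)
  run P3 (needs (3, 2), free (3, 5)); after release of (1, 0) the pool is (4, 5)
  run P2 (needs (4, 3), free (4, 5)); after release of (3, 0) the pool is (7, 5)
  blocked: P1 wants (8, 4), pool (7, 5) — not enough r2
  blocked: P9 wants (2, 6), pool (7, 5) — not enough r4
Permanently blocked: P1 and P9.


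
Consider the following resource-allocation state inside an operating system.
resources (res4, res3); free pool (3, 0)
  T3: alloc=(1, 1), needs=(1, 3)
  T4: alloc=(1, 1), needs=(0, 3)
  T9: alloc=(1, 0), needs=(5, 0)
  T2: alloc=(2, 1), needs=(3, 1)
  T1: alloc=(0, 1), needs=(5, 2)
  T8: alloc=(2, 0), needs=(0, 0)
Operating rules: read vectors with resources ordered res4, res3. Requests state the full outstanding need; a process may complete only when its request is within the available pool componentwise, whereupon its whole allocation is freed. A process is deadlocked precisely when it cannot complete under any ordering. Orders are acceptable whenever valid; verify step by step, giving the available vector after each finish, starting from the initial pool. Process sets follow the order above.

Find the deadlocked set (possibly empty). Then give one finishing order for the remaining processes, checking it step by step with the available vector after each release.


Deadlocked: T3, T4, T2 and T1.
Key observation: the wall is res3: completing T8, T9 brings the pool only to (6, 0), and all the rest need more.
The rest can finish in the order T8, T9. Check, step by step:
  pool = (3, 0)
  T8 needs (0, 0) <= (3, 0) -> finishes; pool += (2, 0) = (5, 0)
  T9 needs (5, 0) <= (5, 0) -> finishes; pool += (1, 0) = (6, 0)
None of the blocked processes ever fits:
  T3 still needs (1, 3) but only (6, 0) is free — short on res3
  T4 still needs (0, 3) but only (6, 0) is free — short on res3
  T2 still needs (3, 1) but only (6, 0) is free — short on res3
  T1 still needs (5, 2) but only (6, 0) is free — short on res3


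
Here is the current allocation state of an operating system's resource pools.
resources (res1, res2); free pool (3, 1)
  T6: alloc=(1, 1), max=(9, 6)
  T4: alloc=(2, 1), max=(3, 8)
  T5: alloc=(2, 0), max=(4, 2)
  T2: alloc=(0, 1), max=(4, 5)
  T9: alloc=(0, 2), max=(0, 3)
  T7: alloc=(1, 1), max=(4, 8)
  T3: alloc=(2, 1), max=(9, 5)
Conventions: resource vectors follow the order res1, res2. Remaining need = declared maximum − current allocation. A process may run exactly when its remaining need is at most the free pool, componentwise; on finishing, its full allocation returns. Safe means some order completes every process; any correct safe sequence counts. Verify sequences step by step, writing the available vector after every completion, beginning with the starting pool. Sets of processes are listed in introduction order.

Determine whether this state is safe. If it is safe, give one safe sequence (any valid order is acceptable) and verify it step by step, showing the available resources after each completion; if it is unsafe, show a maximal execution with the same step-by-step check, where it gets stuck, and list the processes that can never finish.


UNSAFE — no complete ordering exists.
Key observation: T9, T5 can finish, but then (5, 3) is all there is, and the blocked group's res2 demands exceed it.
A maximal execution: T9, T5 — then nothing else fits. Check, step by step:
  pool = (3, 1)
  T9: need (0, 1) fits (3, 1); releases (0, 2), pool now (3, 3)
  T5: need (2, 2) fits (3, 3); releases (2, 0), pool now (5, 3)
  blocked: T6 wants (8, 5), pool (5, 3) — not enough res1 and res2
  blocked: T4 wants (1, 7), pool (5, 3) — not enough res2
  blocked: T2 wants (4, 4), pool (5, 3) — not enough res2
  blocked: T7 wants (3, 7), pool (5, 3) — not enough res2
  blocked: T3 wants (7, 4), pool (5, 3) — not enough res1 and res2
Processes that can never finish: T6, T4, T2, T7 and T3.


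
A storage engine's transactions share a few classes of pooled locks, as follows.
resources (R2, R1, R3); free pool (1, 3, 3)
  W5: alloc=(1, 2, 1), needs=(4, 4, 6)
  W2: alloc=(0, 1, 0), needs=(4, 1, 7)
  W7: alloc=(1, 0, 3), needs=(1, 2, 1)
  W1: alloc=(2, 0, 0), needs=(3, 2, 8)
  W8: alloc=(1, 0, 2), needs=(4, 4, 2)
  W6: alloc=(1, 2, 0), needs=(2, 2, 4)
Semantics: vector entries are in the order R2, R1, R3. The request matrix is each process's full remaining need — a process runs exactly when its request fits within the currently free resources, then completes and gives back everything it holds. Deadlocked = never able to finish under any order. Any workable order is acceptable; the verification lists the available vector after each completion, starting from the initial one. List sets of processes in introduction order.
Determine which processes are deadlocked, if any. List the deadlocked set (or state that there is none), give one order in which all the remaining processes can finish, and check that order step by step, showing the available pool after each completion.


The deadlocked set is W5, W2, W1 and W8.
Key observation: after W7, W6 the pool peaks at (3, 5, 6), and each blocked process is short somewhere: W5 on R2; W2 on R2, R3; W1 on R3; W8 on R2.
A valid finishing order for the others: W7, W6. Step-by-step check:
  pool = (1, 3, 3)
  W7: need (1, 2, 1) fits (1, 3, 3); releases (1, 0, 3), pool now (2, 3, 6)
  W6: need (2, 2, 4) fits (2, 3, 6); releases (1, 2, 0), pool now (3, 5, 6)
None of the blocked processes ever fits:
  W5 cannot run: need (4, 4, 6) vs free (3, 5, 6) (insufficient R2)
  W2 cannot run: need (4, 1, 7) vs free (3, 5, 6) (insufficient R2 and R3)
  W1 cannot run: need (3, 2, 8) vs free (3, 5, 6) (insufficient R3)
  W8 cannot run: need (4, 4, 2) vs free (3, 5, 6) (insufficient R2)


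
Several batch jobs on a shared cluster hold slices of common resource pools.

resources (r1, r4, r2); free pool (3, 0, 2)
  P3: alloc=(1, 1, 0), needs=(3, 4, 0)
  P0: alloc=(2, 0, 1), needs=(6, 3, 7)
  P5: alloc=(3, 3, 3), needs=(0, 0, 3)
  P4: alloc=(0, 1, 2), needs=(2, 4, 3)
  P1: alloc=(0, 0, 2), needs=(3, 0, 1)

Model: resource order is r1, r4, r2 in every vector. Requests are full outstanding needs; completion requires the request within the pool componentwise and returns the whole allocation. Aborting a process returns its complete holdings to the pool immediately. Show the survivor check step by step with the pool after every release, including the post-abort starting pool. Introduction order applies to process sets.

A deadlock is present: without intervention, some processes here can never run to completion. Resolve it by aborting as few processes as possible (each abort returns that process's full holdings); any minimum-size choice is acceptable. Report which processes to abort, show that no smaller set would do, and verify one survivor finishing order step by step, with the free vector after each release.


Abort P4.
Key observation: before aborting P4, P3 was permanently blocked — no order could ever run it; afterwards it completes at step 4.
Why nothing smaller works: aborting no one leaves the state deadlocked as given.
Survivors finish in the order: P1, P5, P0, P3. Step-by-step check (pool after the aborts first):
  pool = (3, 1, 4)
  P1 needs (3, 0, 1) <= (3, 1, 4) -> finishes; pool += (0, 0, 2) = (3, 1, 6)
  P5 needs (0, 0, 3) <= (3, 1, 6) -> finishes; pool += (3, 3, 3) = (6, 4, 9)
  P0 needs (6, 3, 7) <= (6, 4, 9) -> finishes; pool += (2, 0, 1) = (8, 4, 10)
  P3 needs (3, 4, 0) <= (8, 4, 10) -> finishes; pool += (1, 1, 0) = (9, 5, 10)


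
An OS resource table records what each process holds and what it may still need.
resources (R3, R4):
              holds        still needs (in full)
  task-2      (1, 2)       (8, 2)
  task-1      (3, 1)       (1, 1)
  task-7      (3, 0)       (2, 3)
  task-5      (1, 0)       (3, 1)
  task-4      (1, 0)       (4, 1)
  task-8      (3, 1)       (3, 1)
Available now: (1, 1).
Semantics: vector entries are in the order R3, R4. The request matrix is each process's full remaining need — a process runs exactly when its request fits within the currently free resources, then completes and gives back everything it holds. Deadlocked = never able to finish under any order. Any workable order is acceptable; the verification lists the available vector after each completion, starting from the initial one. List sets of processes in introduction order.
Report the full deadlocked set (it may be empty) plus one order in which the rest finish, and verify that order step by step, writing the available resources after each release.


The deadlocked set is empty.
Key observation: beginning at task-1, releases accumulate fast enough that every process eventually fits.
A valid finishing order for the others: task-1, task-4, task-8, task-7, task-5, task-2. Check, step by step:
  pool = (1, 1)
  task-1 needs (1, 1) <= (1, 1) -> finishes; pool += (3, 1) = (4, 2)
  task-4 needs (4, 1) <= (4, 2) -> finishes; pool += (1, 0) = (5, 2)
  task-8 needs (3, 1) <= (5, 2) -> finishes; pool += (3, 1) = (8, 3)
  task-7 needs (2, 3) <= (8, 3) -> finishes; pool += (3, 0) = (11, 3)
  task-5 needs (3, 1) <= (11, 3) -> finishes; pool += (1, 0) = (12, 3)
  task-2 needs (8, 2) <= (12, 3) -> finishes; pool += (1, 2) = (13, 5)


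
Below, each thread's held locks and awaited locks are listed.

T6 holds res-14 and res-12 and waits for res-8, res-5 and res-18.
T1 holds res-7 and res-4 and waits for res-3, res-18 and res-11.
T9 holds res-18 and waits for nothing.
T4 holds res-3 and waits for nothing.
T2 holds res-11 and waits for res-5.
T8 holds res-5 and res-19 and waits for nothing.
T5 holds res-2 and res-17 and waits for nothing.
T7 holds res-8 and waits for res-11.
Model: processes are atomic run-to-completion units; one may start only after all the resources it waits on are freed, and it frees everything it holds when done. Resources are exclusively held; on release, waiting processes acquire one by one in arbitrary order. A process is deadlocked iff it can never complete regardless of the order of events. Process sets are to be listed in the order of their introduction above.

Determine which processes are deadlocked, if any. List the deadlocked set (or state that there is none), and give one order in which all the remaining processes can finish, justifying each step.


Nothing here is deadlocked.
Key observation: the wait graph is acyclic; completion cascades from the unblocked processes through everyone else.
One completion order for the rest: T9, T4, T8, T2, T7, T5, T6, T1.
Check, step by step:
  run T9 (it waits on nothing); releases res-18
  run T4 (it waits on nothing); releases res-3
  run T8 (it waits on nothing); releases res-5 and res-19
  run T2 (all its waits — res-5 — are resolved); releases res-11
  run T7 (all its waits — res-11 — are resolved); releases res-8
  run T5 (it waits on nothing); releases res-2 and res-17
  run T6 (all its waits — res-8, res-5 and res-18 — are resolved); releases res-14 and res-12
  run T1 (all its waits — res-3, res-18 and res-11 — are resolved); releases res-7 and res-4


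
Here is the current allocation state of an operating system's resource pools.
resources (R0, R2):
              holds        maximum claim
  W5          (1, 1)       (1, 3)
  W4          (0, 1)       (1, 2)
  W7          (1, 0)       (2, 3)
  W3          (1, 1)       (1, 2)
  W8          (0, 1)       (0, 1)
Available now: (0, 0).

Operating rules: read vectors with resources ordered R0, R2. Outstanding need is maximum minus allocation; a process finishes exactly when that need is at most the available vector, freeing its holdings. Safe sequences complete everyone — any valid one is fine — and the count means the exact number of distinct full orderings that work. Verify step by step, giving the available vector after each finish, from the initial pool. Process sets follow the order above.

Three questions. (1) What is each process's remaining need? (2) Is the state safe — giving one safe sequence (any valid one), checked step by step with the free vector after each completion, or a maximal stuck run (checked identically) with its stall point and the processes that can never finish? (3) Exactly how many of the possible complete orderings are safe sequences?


(1) Remaining need (order R0, R2):
  W5: (0, 2)
  W4: (1, 1)
  W7: (1, 3)
  W3: (0, 1)
  W8: (0, 0)
(2) SAFE. One safe sequence: W8, W3, W5, W4, W7.
Key observation: the first exact fit in this order is W3 — it needs (0, 1) with (0, 1) free, meeting a requested resource to the last unit.
Step-by-step check:
  pool = (0, 0)
  run W8 (needs (0, 0), free (0, 0)); after release of (0, 1) the pool is (0, 1)
  run W3 (needs (0, 1), free (0, 1)); after release of (1, 1) the pool is (1, 2)
  run W5 (needs (0, 2), free (1, 2)); after release of (1, 1) the pool is (2, 3)
  run W4 (needs (1, 1), free (2, 3)); after release of (0, 1) the pool is (2, 4)
  run W7 (needs (1, 3), free (2, 4)); after release of (1, 0) the pool is (3, 4)
(3) Exactly 4 of the possible complete orderings are safe sequences.


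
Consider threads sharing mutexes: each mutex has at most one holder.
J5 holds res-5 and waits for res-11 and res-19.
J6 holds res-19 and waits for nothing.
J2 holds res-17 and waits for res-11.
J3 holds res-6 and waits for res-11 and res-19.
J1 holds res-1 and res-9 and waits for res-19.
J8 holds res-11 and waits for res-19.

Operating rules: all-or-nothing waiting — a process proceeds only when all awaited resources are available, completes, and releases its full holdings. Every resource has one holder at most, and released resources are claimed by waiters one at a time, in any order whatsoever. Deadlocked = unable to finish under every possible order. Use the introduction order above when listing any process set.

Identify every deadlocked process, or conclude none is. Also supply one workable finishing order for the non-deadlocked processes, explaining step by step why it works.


The deadlocked set is empty.
Key observation: no waiting chain loops back on itself — every chain ends at a process that waits on nothing, so everyone eventually runs.
A valid finishing order for the others: J6, J1, J8, J3, J5, J2.
Step-by-step check:
  run J6 (it waits on nothing); releases res-19
  J1: everything it awaited (res-19) is free; runs, freeing res-1 and res-9
  J8: everything it awaited (res-19) is free; runs, freeing res-11
  J3: everything it awaited (res-11 and res-19) is free; runs, freeing res-6
  J5: everything it awaited (res-11 and res-19) is free; runs, freeing res-5
  J2: everything it awaited (res-11) is free; runs, freeing res-17


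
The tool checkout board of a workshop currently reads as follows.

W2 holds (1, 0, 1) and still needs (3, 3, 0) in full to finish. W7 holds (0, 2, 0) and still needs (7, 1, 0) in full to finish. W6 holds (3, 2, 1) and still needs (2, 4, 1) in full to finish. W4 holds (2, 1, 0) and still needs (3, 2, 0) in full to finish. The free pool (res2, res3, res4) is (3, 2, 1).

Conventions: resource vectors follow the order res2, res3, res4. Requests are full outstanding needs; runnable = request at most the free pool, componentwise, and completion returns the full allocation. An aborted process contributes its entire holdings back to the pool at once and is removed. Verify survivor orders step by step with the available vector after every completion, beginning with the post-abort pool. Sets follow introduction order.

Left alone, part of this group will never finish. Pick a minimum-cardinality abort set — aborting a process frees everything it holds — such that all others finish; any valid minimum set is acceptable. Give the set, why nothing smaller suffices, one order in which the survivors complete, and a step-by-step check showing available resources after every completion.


Abort W7.
Key observation: before aborting W7, W6 was permanently blocked — no order could ever run it; afterwards it completes at step 1.
No smaller set exists: with zero aborts the deadlock remains.
The survivors complete as W6, W4, W2. Step-by-step check (starting from the post-abort pool):
  pool = (3, 4, 1)
  W6: need (2, 4, 1) fits (3, 4, 1); releases (3, 2, 1), pool now (6, 6, 2)
  W4: need (3, 2, 0) fits (6, 6, 2); releases (2, 1, 0), pool now (8, 7, 2)
  W2: need (3, 3, 0) fits (8, 7, 2); releases (1, 0, 1), pool now (9, 7, 3)


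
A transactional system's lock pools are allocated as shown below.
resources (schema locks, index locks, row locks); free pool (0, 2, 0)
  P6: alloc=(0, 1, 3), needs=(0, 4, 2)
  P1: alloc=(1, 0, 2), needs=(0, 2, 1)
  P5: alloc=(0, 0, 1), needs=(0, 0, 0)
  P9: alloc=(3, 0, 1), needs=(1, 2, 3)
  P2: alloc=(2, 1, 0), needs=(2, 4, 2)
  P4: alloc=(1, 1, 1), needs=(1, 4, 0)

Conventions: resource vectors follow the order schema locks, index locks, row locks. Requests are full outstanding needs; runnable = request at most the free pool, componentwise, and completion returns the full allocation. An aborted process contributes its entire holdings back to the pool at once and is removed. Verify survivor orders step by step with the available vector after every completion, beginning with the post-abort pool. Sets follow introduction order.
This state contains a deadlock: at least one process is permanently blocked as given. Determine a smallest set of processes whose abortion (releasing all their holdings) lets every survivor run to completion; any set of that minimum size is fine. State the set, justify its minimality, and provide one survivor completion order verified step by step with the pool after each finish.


The answer: abort P2 and P4.
Key observation: before aborting P2 and P4, P6 was permanently blocked — no order could ever run it; afterwards it completes at step 2.
Minimality, checking each single-abort alternative: P6 alone leaves P2 blocked (short on index locks); P1 alone leaves P6 blocked (short on index locks); P5 alone leaves P6 blocked (short on index locks); P9 alone leaves P6 blocked (short on index locks); P2 alone leaves P6 blocked (short on index locks); P4 alone leaves P6 blocked (short on index locks).
The survivors complete as P1, P6, P5, P9. Walking it through (starting from the post-abort pool):
  pool = (3, 4, 1)
  P1: need (0, 2, 1) fits (3, 4, 1); releases (1, 0, 2), pool now (4, 4, 3)
  P6: need (0, 4, 2) fits (4, 4, 3); releases (0, 1, 3), pool now (4, 5, 6)
  P5: need (0, 0, 0) fits (4, 5, 6); releases (0, 0, 1), pool now (4, 5, 7)
  P9: need (1, 2, 3) fits (4, 5, 7); releases (3, 0, 1), pool now (7, 5, 8)


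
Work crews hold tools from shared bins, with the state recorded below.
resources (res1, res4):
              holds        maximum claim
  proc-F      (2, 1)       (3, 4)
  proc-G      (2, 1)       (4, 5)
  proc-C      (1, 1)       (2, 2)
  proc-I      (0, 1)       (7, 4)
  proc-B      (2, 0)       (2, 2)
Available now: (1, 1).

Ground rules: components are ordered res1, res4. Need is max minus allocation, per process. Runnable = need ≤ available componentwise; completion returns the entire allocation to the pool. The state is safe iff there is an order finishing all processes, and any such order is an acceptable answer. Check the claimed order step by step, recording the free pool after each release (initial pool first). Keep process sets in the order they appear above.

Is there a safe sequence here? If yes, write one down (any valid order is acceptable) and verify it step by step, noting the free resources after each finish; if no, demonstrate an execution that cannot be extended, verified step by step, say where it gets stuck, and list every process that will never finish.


UNSAFE.
Key observation: after proc-C, proc-B complete, (4, 2) is the best the pool ever gets, yet each leftover process wants more res4.
A maximal execution: proc-C, proc-B — then nothing else fits. Check, step by step:
  pool = (1, 1)
  proc-C: need (1, 1) fits (1, 1); releases (1, 1), pool now (2, 2)
  proc-B: need (0, 2) fits (2, 2); releases (2, 0), pool now (4, 2)
  proc-F cannot run: need (1, 3) vs free (4, 2) (insufficient res4)
  proc-G cannot run: need (2, 4) vs free (4, 2) (insufficient res4)
  proc-I cannot run: need (7, 3) vs free (4, 2) (insufficient res1 and res4)
Never able to finish: proc-F, proc-G and proc-I.


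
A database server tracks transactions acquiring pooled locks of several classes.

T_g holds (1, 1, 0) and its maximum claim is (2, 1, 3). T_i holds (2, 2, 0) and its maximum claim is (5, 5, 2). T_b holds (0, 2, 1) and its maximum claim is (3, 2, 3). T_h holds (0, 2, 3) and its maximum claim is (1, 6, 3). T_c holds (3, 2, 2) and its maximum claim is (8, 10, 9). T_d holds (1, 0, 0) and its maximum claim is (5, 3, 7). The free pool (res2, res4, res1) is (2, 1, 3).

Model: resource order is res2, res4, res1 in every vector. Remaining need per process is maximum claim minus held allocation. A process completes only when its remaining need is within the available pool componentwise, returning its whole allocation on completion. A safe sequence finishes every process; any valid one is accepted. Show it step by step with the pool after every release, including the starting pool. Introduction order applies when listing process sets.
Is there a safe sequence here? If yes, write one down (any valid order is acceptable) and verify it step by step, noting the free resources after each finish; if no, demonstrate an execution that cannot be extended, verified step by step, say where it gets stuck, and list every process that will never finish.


The state is SAFE; one workable sequence: T_g, T_b, T_h, T_i, T_d, T_c.
Key observation: the order's first zero-slack moment is T_g ((1, 0, 3) needed, (2, 1, 3) free — a requested resource with nothing to spare).
Walking it through:
  pool = (2, 1, 3)
  T_g needs (1, 0, 3) <= (2, 1, 3) -> finishes; pool += (1, 1, 0) = (3, 2, 3)
  T_b needs (3, 0, 2) <= (3, 2, 3) -> finishes; pool += (0, 2, 1) = (3, 4, 4)
  T_h needs (1, 4, 0) <= (3, 4, 4) -> finishes; pool += (0, 2, 3) = (3, 6, 7)
  T_i needs (3, 3, 2) <= (3, 6, 7) -> finishes; pool += (2, 2, 0) = (5, 8, 7)
  T_d needs (4, 3, 7) <= (5, 8, 7) -> finishes; pool += (1, 0, 0) = (6, 8, 7)
  T_c needs (5, 8, 7) <= (6, 8, 7) -> finishes; pool += (3, 2, 2) = (9, 10, 9)


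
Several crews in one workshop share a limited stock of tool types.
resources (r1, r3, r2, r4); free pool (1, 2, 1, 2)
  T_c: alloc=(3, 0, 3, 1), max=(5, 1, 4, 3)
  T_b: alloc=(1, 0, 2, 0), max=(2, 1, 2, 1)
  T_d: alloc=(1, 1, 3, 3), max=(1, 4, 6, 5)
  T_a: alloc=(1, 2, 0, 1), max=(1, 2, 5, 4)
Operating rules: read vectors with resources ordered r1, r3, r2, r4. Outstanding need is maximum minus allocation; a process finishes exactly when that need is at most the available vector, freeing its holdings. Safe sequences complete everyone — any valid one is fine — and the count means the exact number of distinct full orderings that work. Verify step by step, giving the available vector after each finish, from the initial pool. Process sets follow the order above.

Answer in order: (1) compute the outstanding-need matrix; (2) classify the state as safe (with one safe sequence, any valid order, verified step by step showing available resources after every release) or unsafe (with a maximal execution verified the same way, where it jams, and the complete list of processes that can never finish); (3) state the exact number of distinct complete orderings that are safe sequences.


(1) Outstanding need per process (order r1, r3, r2, r4):
  T_c: (2, 1, 1, 2)
  T_b: (1, 1, 0, 1)
  T_d: (0, 3, 3, 2)
  T_a: (0, 0, 5, 3)
(2) SAFE — a valid safe sequence is T_b, T_c, T_a, T_d.
Key observation: the order's first zero-slack moment is T_b ((1, 1, 0, 1) needed, (1, 2, 1, 2) free — a requested resource with nothing to spare).
Check, step by step:
  pool = (1, 2, 1, 2)
  T_b: need (1, 1, 0, 1) fits (1, 2, 1, 2); releases (1, 0, 2, 0), pool now (2, 2, 3, 2)
  T_c: need (2, 1, 1, 2) fits (2, 2, 3, 2); releases (3, 0, 3, 1), pool now (5, 2, 6, 3)
  T_a: need (0, 0, 5, 3) fits (5, 2, 6, 3); releases (1, 2, 0, 1), pool now (6, 4, 6, 4)
  T_d: need (0, 3, 3, 2) fits (6, 4, 6, 4); releases (1, 1, 3, 3), pool now (7, 5, 9, 7)
(3) The exact count: 1 of the possible complete orderings is a safe sequence.


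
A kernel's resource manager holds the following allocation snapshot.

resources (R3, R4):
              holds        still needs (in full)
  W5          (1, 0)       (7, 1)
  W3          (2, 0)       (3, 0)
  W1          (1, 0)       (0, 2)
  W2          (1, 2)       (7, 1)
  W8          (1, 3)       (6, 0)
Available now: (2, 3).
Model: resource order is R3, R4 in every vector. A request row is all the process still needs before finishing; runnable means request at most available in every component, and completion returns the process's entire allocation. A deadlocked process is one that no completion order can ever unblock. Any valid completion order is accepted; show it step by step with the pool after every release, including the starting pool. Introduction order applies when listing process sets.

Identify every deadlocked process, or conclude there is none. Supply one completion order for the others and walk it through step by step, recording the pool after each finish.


The deadlocked set is W5, W2 and W8.
Key observation: W1, W3 can finish, but then (5, 3) is all there is, and the blocked group's R3 demands exceed it.
The rest can finish in the order W1, W3. Step-by-step check:
  pool = (2, 3)
  run W1 (needs (0, 2), free (2, 3)); after release of (1, 0) the pool is (3, 3)
  run W3 (needs (3, 0), free (3, 3)); after release of (2, 0) the pool is (5, 3)
The stuck group stays short no matter what:
  W5 still needs (7, 1) but only (5, 3) is free — short on R3
  W2 still needs (7, 1) but only (5, 3) is free — short on R3
  W8 still needs (6, 0) but only (5, 3) is free — short on R3


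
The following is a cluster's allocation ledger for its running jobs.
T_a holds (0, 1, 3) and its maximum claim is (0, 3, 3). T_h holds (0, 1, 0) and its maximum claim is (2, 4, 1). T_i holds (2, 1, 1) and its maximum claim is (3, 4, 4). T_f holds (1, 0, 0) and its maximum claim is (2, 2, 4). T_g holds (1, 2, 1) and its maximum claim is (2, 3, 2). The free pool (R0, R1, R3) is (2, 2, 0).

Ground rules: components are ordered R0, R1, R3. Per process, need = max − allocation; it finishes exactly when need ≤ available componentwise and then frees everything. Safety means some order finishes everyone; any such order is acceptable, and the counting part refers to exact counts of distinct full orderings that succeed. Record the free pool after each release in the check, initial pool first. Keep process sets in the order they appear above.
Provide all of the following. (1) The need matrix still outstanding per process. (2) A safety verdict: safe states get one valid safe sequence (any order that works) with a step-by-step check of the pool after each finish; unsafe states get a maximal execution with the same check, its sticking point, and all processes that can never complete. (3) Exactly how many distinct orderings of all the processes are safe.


(1) Need matrix, components ordered R0, R1, R3:
  T_a: (0, 2, 0)
  T_h: (2, 3, 1)
  T_i: (1, 3, 3)
  T_f: (1, 2, 4)
  T_g: (1, 1, 1)
(2) SAFE. One safe sequence: T_a, T_i, T_g, T_h, T_f.
Key observation: the order's first zero-slack moment is T_a ((0, 2, 0) needed, (2, 2, 0) free — a requested resource with nothing to spare).
Check, step by step:
  pool = (2, 2, 0)
  T_a: need (0, 2, 0) fits (2, 2, 0); releases (0, 1, 3), pool now (2, 3, 3)
  T_i: need (1, 3, 3) fits (2, 3, 3); releases (2, 1, 1), pool now (4, 4, 4)
  T_g: need (1, 1, 1) fits (4, 4, 4); releases (1, 2, 1), pool now (5, 6, 5)
  T_h: need (2, 3, 1) fits (5, 6, 5); releases (0, 1, 0), pool now (5, 7, 5)
  T_f: need (1, 2, 4) fits (5, 7, 5); releases (1, 0, 0), pool now (6, 7, 5)
(3) Precisely 16 of the possible complete orderings are safe sequences.


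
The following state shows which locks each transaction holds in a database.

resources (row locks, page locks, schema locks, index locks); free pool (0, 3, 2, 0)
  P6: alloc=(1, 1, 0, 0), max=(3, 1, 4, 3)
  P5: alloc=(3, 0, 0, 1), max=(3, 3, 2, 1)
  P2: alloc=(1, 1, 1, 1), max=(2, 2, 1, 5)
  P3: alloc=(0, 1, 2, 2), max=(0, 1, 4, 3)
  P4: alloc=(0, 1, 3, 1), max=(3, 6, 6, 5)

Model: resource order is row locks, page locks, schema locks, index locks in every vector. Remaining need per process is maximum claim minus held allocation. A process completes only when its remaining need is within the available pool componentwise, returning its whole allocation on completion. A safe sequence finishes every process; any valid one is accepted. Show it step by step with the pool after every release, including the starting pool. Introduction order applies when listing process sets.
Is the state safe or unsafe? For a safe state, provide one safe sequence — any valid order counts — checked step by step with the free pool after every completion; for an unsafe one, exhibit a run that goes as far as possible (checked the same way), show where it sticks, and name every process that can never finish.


UNSAFE.
Key observation: once P5, P3, P6 finish, the pool peaks at (4, 5, 4, 3) — and every remaining process still needs more index locks than that.
The run P5, P3, P6 cannot be extended any further. Walking it through:
  pool = (0, 3, 2, 0)
  run P5 (needs (0, 3, 2, 0), free (0, 3, 2, 0)); after release of (3, 0, 0, 1) the pool is (3, 3, 2, 1)
  run P3 (needs (0, 0, 2, 1), free (3, 3, 2, 1)); after release of (0, 1, 2, 2) the pool is (3, 4, 4, 3)
  run P6 (needs (2, 0, 4, 3), free (3, 4, 4, 3)); after release of (1, 1, 0, 0) the pool is (4, 5, 4, 3)
  P2 still needs (1, 1, 0, 4) but only (4, 5, 4, 3) is free — short on index locks
  P4 still needs (3, 5, 3, 4) but only (4, 5, 4, 3) is free — short on index locks
Permanently blocked: P2 and P4.


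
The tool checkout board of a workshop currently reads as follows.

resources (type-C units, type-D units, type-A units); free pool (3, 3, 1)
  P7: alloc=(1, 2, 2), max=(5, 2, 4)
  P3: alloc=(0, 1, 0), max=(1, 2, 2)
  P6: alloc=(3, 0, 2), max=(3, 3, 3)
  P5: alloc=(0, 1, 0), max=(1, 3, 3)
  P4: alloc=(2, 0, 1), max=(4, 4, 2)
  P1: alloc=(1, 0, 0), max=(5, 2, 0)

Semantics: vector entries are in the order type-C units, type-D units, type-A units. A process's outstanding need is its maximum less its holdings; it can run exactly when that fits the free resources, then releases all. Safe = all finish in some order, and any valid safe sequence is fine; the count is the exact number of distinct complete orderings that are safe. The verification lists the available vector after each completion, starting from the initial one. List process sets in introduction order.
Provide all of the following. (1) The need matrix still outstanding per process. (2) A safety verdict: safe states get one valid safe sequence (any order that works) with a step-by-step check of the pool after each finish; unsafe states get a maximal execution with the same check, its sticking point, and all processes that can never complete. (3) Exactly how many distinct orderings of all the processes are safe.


(1) Outstanding need per process (order type-C units, type-D units, type-A units):
  P7: (4, 0, 2)
  P3: (1, 1, 2)
  P6: (0, 3, 1)
  P5: (1, 2, 3)
  P4: (2, 4, 1)
  P1: (4, 2, 0)
(2) The state is SAFE; one workable sequence: P6, P7, P1, P3, P4, P5.
Key observation: the order's first zero-slack moment is P6 ((0, 3, 1) needed, (3, 3, 1) free — a requested resource with nothing to spare).
Verifying each step:
  pool = (3, 3, 1)
  P6: need (0, 3, 1) fits (3, 3, 1); releases (3, 0, 2), pool now (6, 3, 3)
  P7: need (4, 0, 2) fits (6, 3, 3); releases (1, 2, 2), pool now (7, 5, 5)
  P1: need (4, 2, 0) fits (7, 5, 5); releases (1, 0, 0), pool now (8, 5, 5)
  P3: need (1, 1, 2) fits (8, 5, 5); releases (0, 1, 0), pool now (8, 6, 5)
  P4: need (2, 4, 1) fits (8, 6, 5); releases (2, 0, 1), pool now (10, 6, 6)
  P5: need (1, 2, 3) fits (10, 6, 6); releases (0, 1, 0), pool now (10, 7, 6)
(3) Exactly 90 of the possible complete orderings are safe sequences.


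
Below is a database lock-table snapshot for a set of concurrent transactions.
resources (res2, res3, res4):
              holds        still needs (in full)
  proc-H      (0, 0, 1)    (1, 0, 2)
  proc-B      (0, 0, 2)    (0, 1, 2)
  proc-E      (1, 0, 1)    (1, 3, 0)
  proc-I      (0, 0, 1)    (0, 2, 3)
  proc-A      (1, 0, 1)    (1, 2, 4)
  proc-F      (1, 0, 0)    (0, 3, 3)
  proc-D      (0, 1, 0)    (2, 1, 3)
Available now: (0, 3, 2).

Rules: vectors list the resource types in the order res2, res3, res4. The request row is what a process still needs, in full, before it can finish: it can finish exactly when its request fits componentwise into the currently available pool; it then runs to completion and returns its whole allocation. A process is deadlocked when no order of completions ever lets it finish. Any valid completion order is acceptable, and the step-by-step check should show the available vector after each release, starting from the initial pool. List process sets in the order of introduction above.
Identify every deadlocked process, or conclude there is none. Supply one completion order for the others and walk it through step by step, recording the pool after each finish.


Nothing here is deadlocked.
Key observation: no deadlock: proc-B fits now, and the freed resources carry the rest through.
The rest can finish in the order proc-B, proc-I, proc-F, proc-E, proc-D, proc-A, proc-H. Walking it through:
  pool = (0, 3, 2)
  proc-B: need (0, 1, 2) fits (0, 3, 2); releases (0, 0, 2), pool now (0, 3, 4)
  proc-I: need (0, 2, 3) fits (0, 3, 4); releases (0, 0, 1), pool now (0, 3, 5)
  proc-F: need (0, 3, 3) fits (0, 3, 5); releases (1, 0, 0), pool now (1, 3, 5)
  proc-E: need (1, 3, 0) fits (1, 3, 5); releases (1, 0, 1), pool now (2, 3, 6)
  proc-D: need (2, 1, 3) fits (2, 3, 6); releases (0, 1, 0), pool now (2, 4, 6)
  proc-A: need (1, 2, 4) fits (2, 4, 6); releases (1, 0, 1), pool now (3, 4, 7)
  proc-H: need (1, 0, 2) fits (3, 4, 7); releases (0, 0, 1), pool now (3, 4, 8)
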